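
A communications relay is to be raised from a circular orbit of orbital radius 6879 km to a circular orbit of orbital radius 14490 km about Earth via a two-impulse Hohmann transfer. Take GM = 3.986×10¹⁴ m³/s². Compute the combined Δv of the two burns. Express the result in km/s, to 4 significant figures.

Δv_total ≈ 2.289 km/s

r₁ = 6879 km = 6.879×10⁶ m.
r₂ = 14490 km = 1.449×10⁷ m.
Transfer ellipse a_t = (r₁ + r₂)/2 = 1.068×10⁷ m.
At r₁: circular v_c1 = √(μ/r₁) = 7612 m/s; transfer-perigee v_p = √[μ(2/r₁ − 1/a_t)] = 8865 m/s.
Δv₁ = v_p − v_c1 = 1253 m/s.
At r₂: circular v_c2 = √(μ/r₂) = 5245 m/s; transfer-apogee v_a = √[μ(2/r₂ − 1/a_t)] = 4208 m/s.
Δv₂ = v_c2 − v_a = 1036 m/s.
Total Δv = Δv₁ + Δv₂ = 2289 m/s = 2.289 km/s.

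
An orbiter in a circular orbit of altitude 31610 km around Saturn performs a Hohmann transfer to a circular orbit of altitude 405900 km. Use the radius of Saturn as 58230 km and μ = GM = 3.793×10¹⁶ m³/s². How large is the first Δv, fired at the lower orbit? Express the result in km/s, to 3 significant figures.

r₁ = 58230 + 31610 = 89840 km = 8.9840×10⁷ m.
r₂ = 58230 + 405900 = 464130 km = 4.6413×10⁸ m.
Transfer ellipse a_t = (r₁ + r₂)/2 = 2.770×10⁸ m.
At r₁: circular v_c1 = √(μ/r₁) = 20550 m/s; transfer-perikrone v_p = √[μ(2/r₁ − 1/a_t)] = 26600 m/s.
Δv₁ = v_p − v_c1 = 6051 m/s.
= 6.051 km/s.

Δv ≈ 6.05 km/s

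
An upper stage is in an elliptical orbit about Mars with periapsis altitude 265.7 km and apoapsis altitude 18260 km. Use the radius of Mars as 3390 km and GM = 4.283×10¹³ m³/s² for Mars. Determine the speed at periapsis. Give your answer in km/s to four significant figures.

v ≈ 4.477 km/s

r_p = 3390 + 265.7 = 3655.7 km = 3.6557×10⁶ m.
r_a = 3390 + 18260 = 21650 km = 2.1650×10⁷ m.
Semi-major axis a = (r_p + r_a)/2 = 12653 km = 1.265×10⁷ m.
Vis-viva: v² = μ(2/r − 1/a) = 4.283×10¹³ × (5.471×10⁻⁷ − 7.903×10⁻⁸) = 2.005×10⁷ m²/s².
v = 4477 m/s = 4.477 km/s.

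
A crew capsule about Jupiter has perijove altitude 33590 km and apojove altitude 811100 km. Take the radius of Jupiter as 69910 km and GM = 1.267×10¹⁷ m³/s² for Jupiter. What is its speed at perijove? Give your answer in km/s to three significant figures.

r_p = 69910 + 33590 = 103500 km = 1.0350×10⁸ m.
r_a = 69910 + 811100 = 881010 km = 8.8101×10⁸ m.
Semi-major axis a = (r_p + r_a)/2 = 4.9226×10⁵ km = 4.923×10⁸ m.
Vis-viva: v² = μ(2/r − 1/a) = 1.267×10¹⁷ × (1.932×10⁻⁸ − 2.031×10⁻⁹) = 2.191×10⁹ m²/s².
v = 46810 m/s = 46.81 km/s.

v ≈ 46.8 km/s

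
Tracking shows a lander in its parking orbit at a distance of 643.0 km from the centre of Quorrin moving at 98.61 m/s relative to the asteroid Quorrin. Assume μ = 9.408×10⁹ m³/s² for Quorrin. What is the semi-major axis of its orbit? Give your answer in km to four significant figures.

r = 6.430×10⁵ m.
Specific orbital energy ε = v²/2 − μ/r = (98.61)²/2 − 9.408×10⁹/6.430×10⁵ = -9.769×10³ J/kg.
Since ε = −μ/(2a), a = −μ/(2ε) = 4.815×10⁵ m = 481.50 km.

a ≈ 481.5 km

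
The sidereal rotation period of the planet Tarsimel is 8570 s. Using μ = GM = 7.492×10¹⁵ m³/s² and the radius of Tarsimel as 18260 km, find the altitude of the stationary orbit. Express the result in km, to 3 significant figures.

A synchronous orbit has period T, so by Kepler's third law a = (μT²/4π²)^(1/3).
μT²/4π² = 7.492×10¹⁵ × (8.570×10³)² / 39.48 = 1.394×10²² m³.
a = 2.407×10⁷ m = 24066 km.
Altitude h = a − R = 24066 − 18260 = 5805.8 km.

h_sync ≈ 5810 km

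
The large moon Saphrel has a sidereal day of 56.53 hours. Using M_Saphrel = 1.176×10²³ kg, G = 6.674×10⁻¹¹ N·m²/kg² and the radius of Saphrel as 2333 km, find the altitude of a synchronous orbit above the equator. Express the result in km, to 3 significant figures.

μ = GM = 6.674×10⁻¹¹ × 1.176×10²³ = 7.849×10¹² m³/s².
T = 56.53 hours = 2.035×10⁵ s.
A synchronous orbit has period T, so by Kepler's third law a = (μT²/4π²)^(1/3).
μT²/4π² = 7.849×10¹² × (2.035×10⁵)² / 39.48 = 8.234×10²¹ m³.
a = 2.019×10⁷ m = 20193 km.
Altitude h = a − R = 20193 − 2333 = 17860 km.

h_sync ≈ 17900 km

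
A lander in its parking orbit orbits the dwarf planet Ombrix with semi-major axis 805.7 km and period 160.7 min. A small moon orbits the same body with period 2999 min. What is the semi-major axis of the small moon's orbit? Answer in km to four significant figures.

a₂ ≈ 5669 km

Kepler's third law: a³ ∝ T², so a₂ = a₁ (T₂/T₁)^(2/3).
T₂/T₁ = 18.66, (T₂/T₁)^(2/3) = 7.036.
a₂ = 805.7 × 7.036 = 5669 km.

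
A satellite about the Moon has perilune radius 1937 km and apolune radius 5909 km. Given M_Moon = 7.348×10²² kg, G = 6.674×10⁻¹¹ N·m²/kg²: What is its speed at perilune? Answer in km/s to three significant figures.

μ = GM = 6.674×10⁻¹¹ × 7.348×10²² = 4.904×10¹² m³/s².
Semi-major axis a = (r_p + r_a)/2 = 3923.0 km = 3.923×10⁶ m.
Vis-viva: v² = μ(2/r − 1/a) = 4.904×10¹² × (1.033×10⁻⁶ − 2.549×10⁻⁷) = 3.813×10⁶ m²/s².
v = 1953 m/s = 1.953 km/s.

v ≈ 1.95 km/s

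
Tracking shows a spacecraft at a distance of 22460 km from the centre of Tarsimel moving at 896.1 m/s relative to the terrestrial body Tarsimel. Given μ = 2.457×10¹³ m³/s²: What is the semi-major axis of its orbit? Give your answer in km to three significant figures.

r = 2.246×10⁷ m.
Vis-viva rearranged: 1/a = 2/r − v²/μ = 8.905×10⁻⁸ − 3.268×10⁻⁸ = 5.637×10⁻⁸ m⁻¹.
a = 1.774×10⁷ m = 17741 km.

a ≈ 17700 km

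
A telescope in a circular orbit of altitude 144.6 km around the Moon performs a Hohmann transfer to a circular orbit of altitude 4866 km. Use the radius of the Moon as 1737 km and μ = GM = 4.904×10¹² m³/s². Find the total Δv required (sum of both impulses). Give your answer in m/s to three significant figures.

r₁ = 1737 + 144.6 = 1881.6 km = 1.8816×10⁶ m.
r₂ = 1737 + 4866 = 6603.0 km = 6.6030×10⁶ m.
Transfer ellipse a_t = (r₁ + r₂)/2 = 4.242×10⁶ m.
At r₁: circular v_c1 = √(μ/r₁) = 1614 m/s; transfer-perilune v_p = √[μ(2/r₁ − 1/a_t)] = 2014 m/s.
Δv₁ = v_p − v_c1 = 399.7 m/s.
At r₂: circular v_c2 = √(μ/r₂) = 861.8 m/s; transfer-apolune v_a = √[μ(2/r₂ − 1/a_t)] = 573.9 m/s.
Δv₂ = v_c2 − v_a = 287.9 m/s.
Total Δv = Δv₁ + Δv₂ = 687.6 m/s.

Δv_total ≈ 688 m/s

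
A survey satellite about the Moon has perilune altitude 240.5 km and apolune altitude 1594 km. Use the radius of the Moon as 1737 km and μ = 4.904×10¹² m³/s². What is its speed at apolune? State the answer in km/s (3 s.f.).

r_p = 1737 + 240.5 = 1977.5 km = 1.9775×10⁶ m.
r_a = 1737 + 1594 = 3331.0 km = 3.3310×10⁶ m.
Semi-major axis a = (r_p + r_a)/2 = 2654.2 km = 2.654×10⁶ m.
Vis-viva: v² = μ(2/r − 1/a) = 4.904×10¹² × (6.004×10⁻⁷ − 3.768×10⁻⁷) = 1.097×10⁶ m²/s².
v = 1047 m/s = 1.047 km/s.

v ≈ 1.05 km/s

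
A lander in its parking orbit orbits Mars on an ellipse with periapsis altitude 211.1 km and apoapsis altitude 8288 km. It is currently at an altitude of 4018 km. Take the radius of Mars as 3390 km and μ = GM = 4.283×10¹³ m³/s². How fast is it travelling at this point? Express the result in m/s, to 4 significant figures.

r_p = 3390 + 211.1 = 3601.1 km = 3.6011×10⁶ m.
r_a = 3390 + 8288 = 11678 km = 1.1678×10⁷ m.
r = 3390 + 4018 = 7408.0 km = 7.408×10⁶ m.
Semi-major axis a = (r_p + r_a)/2 = 7639.6 km = 7.640×10⁶ m.
Vis-viva: v² = μ(2/r − 1/a) = 4.283×10¹³ × (2.700×10⁻⁷ − 1.309×10⁻⁷) = 5.957×10⁶ m²/s².
v = 2441 m/s.

v ≈ 2441 m/s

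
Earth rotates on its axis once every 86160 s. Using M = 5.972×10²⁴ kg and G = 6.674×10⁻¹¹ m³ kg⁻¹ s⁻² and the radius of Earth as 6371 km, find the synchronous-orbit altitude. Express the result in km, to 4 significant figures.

h_sync ≈ 35790 km

μ = GM = 6.674×10⁻¹¹ × 5.972×10²⁴ = 3.986×10¹⁴ m³/s².
A synchronous orbit has period T, so by Kepler's third law a = (μT²/4π²)^(1/3).
μT²/4π² = 3.986×10¹⁴ × (8.616×10⁴)² / 39.48 = 7.495×10²² m³.
a = 4.216×10⁷ m = 42162 km.
Altitude h = a − R = 42162 − 6371 = 35791 km.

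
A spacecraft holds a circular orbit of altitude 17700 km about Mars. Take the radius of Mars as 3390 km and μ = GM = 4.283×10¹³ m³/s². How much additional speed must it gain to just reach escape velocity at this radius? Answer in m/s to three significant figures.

r = 3390 + 17700 = 21090 km = 2.1090×10⁷ m.
Circular speed v_c = √(μ/r) = 1425 m/s.
Escape speed v_esc = √(2μ/r) = √2 × v_c = 2015 m/s.
Δv = v_esc − v_c = 590.3 m/s.

Δv ≈ 590 m/s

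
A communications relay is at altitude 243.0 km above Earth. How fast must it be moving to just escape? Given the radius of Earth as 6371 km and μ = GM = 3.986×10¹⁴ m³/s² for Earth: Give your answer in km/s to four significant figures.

v_esc ≈ 10.98 km/s

r = 6371 + 243.0 = 6614.0 km = 6.6140×10⁶ m.
Escape speed v_esc = √(2μ/r) = √(2 × 3.986×10¹⁴ / 6.614×10⁶) = √(1.205×10⁸) = 10980 m/s.
= 10.98 km/s.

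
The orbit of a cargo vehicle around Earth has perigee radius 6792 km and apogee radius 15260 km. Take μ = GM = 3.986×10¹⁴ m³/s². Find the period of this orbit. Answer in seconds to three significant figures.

Semi-major axis a = (r_p + r_a)/2 = (6792.0 + 15260)/2 = 11026 km = 1.103×10⁷ m.
By Kepler's third law T = 2π√(a³/μ) = 2π × 1.834×10³ = 1.152×10⁴ s.

T ≈ 11500 seconds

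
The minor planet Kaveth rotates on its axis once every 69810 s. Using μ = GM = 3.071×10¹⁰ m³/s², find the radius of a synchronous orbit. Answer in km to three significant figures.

A synchronous orbit has period T, so by Kepler's third law a = (μT²/4π²)^(1/3).
μT²/4π² = 3.071×10¹⁰ × (6.981×10⁴)² / 39.48 = 3.791×10¹⁸ m³.
a = 1.559×10⁶ m = 1559.3 km.

r_sync ≈ 1560 km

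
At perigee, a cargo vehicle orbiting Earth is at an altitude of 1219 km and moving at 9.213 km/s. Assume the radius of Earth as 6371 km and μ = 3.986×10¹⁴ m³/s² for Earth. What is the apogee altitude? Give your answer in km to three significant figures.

apogee altitude ≈ 25600 km

r_p = 6371 + 1219 = 7590.0 km = 7.590×10⁶ m.
Specific energy ε = v²/2 − μ/r = -1.008×10⁷ J/kg, so a = −μ/(2ε) = 1.978×10⁷ m.
The apsides satisfy r_p + r_a = 2a, so the apogee radius is 2a − r_p = 3.197×10⁷ m = 31966 km.
Apogee altitude = 31966 − 6371 = 25595 km.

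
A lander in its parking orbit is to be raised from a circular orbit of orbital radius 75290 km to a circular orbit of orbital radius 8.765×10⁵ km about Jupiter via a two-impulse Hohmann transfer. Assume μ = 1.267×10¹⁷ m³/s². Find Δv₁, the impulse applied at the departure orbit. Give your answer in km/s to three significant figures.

Δv ≈ 14.7 km/s

r₁ = 75290 km = 7.529×10⁷ m.
r₂ = 8.765×10⁵ km = 8.765×10⁸ m.
Transfer ellipse a_t = (r₁ + r₂)/2 = 4.759×10⁸ m.
At r₁: circular v_c1 = √(μ/r₁) = 41020 m/s; transfer-perijove v_p = √[μ(2/r₁ − 1/a_t)] = 55670 m/s.
Δv₁ = v_p − v_c1 = 14650 m/s.
= 14.65 km/s.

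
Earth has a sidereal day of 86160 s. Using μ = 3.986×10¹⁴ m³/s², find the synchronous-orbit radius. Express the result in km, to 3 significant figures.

r_sync ≈ 42200 km

A synchronous orbit has period T, so by Kepler's third law a = (μT²/4π²)^(1/3).
μT²/4π² = 3.986×10¹⁴ × (8.616×10⁴)² / 39.48 = 7.495×10²² m³.
a = 4.216×10⁷ m = 42163 km.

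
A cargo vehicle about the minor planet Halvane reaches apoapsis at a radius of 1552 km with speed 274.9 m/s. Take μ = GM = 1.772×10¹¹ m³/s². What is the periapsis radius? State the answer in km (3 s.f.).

r_a = 1.552×10⁶ m.
Specific energy ε = v²/2 − μ/r = -7.639×10⁴ J/kg, so a = −μ/(2ε) = 1.160×10⁶ m.
The apsides satisfy r_p + r_a = 2a, so the periapsis radius is 2a − r_a = 7.677×10⁵ m = 767.67 km.

periapsis radius ≈ 768 km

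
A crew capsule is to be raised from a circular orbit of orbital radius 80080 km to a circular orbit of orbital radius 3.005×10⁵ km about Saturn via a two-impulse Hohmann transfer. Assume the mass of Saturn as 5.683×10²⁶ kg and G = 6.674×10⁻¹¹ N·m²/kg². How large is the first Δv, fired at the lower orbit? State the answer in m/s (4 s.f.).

Δv ≈ 5585 m/s

μ = GM = 6.674×10⁻¹¹ × 5.683×10²⁶ = 3.793×10¹⁶ m³/s².
r₁ = 80080 km = 8.008×10⁷ m.
r₂ = 3.005×10⁵ km = 3.005×10⁸ m.
Transfer ellipse a_t = (r₁ + r₂)/2 = 1.903×10⁸ m.
At r₁: circular v_c1 = √(μ/r₁) = 21760 m/s; transfer-perikrone v_p = √[μ(2/r₁ − 1/a_t)] = 27350 m/s.
Δv₁ = v_p − v_c1 = 5585 m/s.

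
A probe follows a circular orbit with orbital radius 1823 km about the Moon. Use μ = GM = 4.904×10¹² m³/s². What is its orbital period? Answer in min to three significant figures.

T ≈ 116 min

r = 1823 km = 1.823×10⁶ m.
Kepler's third law: T = 2π√(r³/μ) = 2π√((1.823×10⁶)³ / 4.904×10¹²).
r³/μ = 1.235×10⁶ s², so T = 2π × 1.111×10³ = 6.984×10³ s.
Converting: 6.984×10³ s ÷ 60.00 = 116.4 min.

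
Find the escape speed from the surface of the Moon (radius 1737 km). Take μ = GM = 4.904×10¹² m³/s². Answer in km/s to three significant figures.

r = R = 1.737×10⁶ m.
Escape speed v_esc = √(2μ/r) = √(2 × 4.904×10¹² / 1.737×10⁶) = √(5.647×10⁶) = 2376 m/s.
= 2.376 km/s.

v_esc ≈ 2.38 km/s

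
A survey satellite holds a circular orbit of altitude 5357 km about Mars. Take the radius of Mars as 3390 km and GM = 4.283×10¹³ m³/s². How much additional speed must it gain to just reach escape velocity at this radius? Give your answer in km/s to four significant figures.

r = 3390 + 5357 = 8747.0 km = 8.7470×10⁶ m.
Circular speed v_c = √(μ/r) = 2213 m/s.
Escape speed v_esc = √(2μ/r) = √2 × v_c = 3129 m/s.
Δv = v_esc − v_c = 916.6 m/s = 0.9166 km/s.

Δv ≈ 0.9166 km/s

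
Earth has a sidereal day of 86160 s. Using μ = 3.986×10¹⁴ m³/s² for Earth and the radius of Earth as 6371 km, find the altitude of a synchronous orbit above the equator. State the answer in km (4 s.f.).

h_sync ≈ 35790 km

A synchronous orbit has period T, so by Kepler's third law a = (μT²/4π²)^(1/3).
μT²/4π² = 3.986×10¹⁴ × (8.616×10⁴)² / 39.48 = 7.495×10²² m³.
a = 4.216×10⁷ m = 42163 km.
Altitude h = a − R = 42163 − 6371 = 35792 km.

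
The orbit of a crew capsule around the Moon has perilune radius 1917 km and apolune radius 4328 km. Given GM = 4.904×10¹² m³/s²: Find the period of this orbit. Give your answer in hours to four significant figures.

T ≈ 4.349 hours

Semi-major axis a = (r_p + r_a)/2 = (1917.0 + 4328.0)/2 = 3122.5 km = 3.122×10⁶ m.
By Kepler's third law T = 2π√(a³/μ) = 2π × 2.492×10³ = 1.566×10⁴ s.
= 4.349 hours.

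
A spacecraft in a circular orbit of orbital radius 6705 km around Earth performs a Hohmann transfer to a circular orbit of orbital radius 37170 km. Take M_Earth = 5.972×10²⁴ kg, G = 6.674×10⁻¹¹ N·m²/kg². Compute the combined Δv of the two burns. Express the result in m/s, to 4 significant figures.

Δv_total ≈ 3790 m/s

μ = GM = 6.674×10⁻¹¹ × 5.972×10²⁴ = 3.986×10¹⁴ m³/s².
r₁ = 6705 km = 6.705×10⁶ m.
r₂ = 37170 km = 3.717×10⁷ m.
Transfer ellipse a_t = (r₁ + r₂)/2 = 2.194×10⁷ m.
At r₁: circular v_c1 = √(μ/r₁) = 7710 m/s; transfer-perigee v_p = √[μ(2/r₁ − 1/a_t)] = 10040 m/s.
Δv₁ = v_p − v_c1 = 2326 m/s.
At r₂: circular v_c2 = √(μ/r₂) = 3275 m/s; transfer-apogee v_a = √[μ(2/r₂ − 1/a_t)] = 1810 m/s.
Δv₂ = v_c2 − v_a = 1464 m/s.
Total Δv = Δv₁ + Δv₂ = 3790 m/s.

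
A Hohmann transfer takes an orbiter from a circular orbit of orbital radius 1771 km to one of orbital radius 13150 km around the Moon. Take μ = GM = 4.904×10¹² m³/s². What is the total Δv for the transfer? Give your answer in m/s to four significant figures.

r₁ = 1771 km = 1.771×10⁶ m.
r₂ = 13150 km = 1.315×10⁷ m.
Transfer ellipse a_t = (r₁ + r₂)/2 = 7.460×10⁶ m.
At r₁: circular v_c1 = √(μ/r₁) = 1664 m/s; transfer-perilune v_p = √[μ(2/r₁ − 1/a_t)] = 2209 m/s.
Δv₁ = v_p − v_c1 = 545.2 m/s.
At r₂: circular v_c2 = √(μ/r₂) = 610.7 m/s; transfer-apolune v_a = √[μ(2/r₂ − 1/a_t)] = 297.5 m/s.
Δv₂ = v_c2 − v_a = 313.1 m/s.
Total Δv = Δv₁ + Δv₂ = 858.3 m/s.

Δv_total ≈ 858.3 m/s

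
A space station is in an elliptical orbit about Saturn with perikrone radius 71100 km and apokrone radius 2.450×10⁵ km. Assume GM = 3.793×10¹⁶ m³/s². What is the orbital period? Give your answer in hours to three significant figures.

Semi-major axis a = (r_p + r_a)/2 = (71100 + 2.4500×10⁵)/2 = 1.5805×10⁵ km = 1.580×10⁸ m.
By Kepler's third law T = 2π√(a³/μ) = 2π × 1.020×10⁴ = 6.410×10⁴ s.
= 17.81 hours.

T ≈ 17.8 hours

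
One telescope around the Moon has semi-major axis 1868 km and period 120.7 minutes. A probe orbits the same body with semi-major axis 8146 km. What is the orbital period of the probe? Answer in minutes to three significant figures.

T₂ ≈ 1100 minutes

Kepler's third law: T² ∝ a³, so T₂ = T₁ (a₂/a₁)^(3/2).
a₂/a₁ = 4.361, (a₂/a₁)^(3/2) = 9.106.
T₂ = 120.7 × 9.106 = 1099 minutes.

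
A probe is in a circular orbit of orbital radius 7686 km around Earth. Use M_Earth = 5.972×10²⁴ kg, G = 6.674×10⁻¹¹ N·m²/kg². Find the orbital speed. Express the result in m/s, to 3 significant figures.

μ = GM = 6.674×10⁻¹¹ × 5.972×10²⁴ = 3.986×10¹⁴ m³/s².
r = 7686 km = 7.686×10⁶ m.
For a circular orbit v = √(μ/r) = √(3.986×10¹⁴ / 7.686×10⁶) = √(5.186×10⁷) = 7201 m/s.

v ≈ 7200 m/s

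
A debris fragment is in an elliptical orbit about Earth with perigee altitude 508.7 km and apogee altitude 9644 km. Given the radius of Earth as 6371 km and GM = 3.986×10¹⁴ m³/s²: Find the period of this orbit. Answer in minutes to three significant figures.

T ≈ 203 minutes

r_p = 6371 + 508.7 = 6879.7 km = 6.8797×10⁶ m.
r_a = 6371 + 9644 = 16015 km = 1.6015×10⁷ m.
Semi-major axis a = (r_p + r_a)/2 = (6879.7 + 16015)/2 = 11447 km = 1.145×10⁷ m.
By Kepler's third law T = 2π√(a³/μ) = 2π × 1.940×10³ = 1.219×10⁴ s.
= 203.2 minutes.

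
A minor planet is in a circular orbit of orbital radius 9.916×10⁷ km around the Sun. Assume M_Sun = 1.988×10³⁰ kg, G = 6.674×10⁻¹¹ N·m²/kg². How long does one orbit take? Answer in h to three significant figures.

μ = GM = 6.674×10⁻¹¹ × 1.988×10³⁰ = 1.327×10²⁰ m³/s².
r = 9.916×10⁷ km = 9.916×10¹⁰ m.
Kepler's third law: T = 2π√(r³/μ) = 2π√((9.916×10¹⁰)³ / 1.327×10²⁰).
r³/μ = 7.349×10¹² s², so T = 2π × 2.711×10⁶ = 1.703×10⁷ s.
Converting: 1.703×10⁷ s ÷ 3600 = 4731 h.

T ≈ 4730 h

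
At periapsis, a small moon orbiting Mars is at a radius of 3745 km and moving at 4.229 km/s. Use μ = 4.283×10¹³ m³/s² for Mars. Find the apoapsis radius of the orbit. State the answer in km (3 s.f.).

apoapsis radius ≈ 13400 km

r_p = 3.745×10⁶ m.
Specific energy ε = v²/2 − μ/r = -2.494×10⁶ J/kg, so a = −μ/(2ε) = 8.585×10⁶ m.
The apsides satisfy r_p + r_a = 2a, so the apoapsis radius is 2a − r_p = 1.343×10⁷ m = 13426 km.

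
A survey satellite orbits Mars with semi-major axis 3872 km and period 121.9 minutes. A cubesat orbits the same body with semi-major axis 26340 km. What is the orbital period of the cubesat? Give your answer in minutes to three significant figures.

Kepler's third law: T² ∝ a³, so T₂ = T₁ (a₂/a₁)^(3/2).
a₂/a₁ = 6.803, (a₂/a₁)^(3/2) = 17.74.
T₂ = 121.9 × 17.74 = 2163 minutes.

T₂ ≈ 2160 minutes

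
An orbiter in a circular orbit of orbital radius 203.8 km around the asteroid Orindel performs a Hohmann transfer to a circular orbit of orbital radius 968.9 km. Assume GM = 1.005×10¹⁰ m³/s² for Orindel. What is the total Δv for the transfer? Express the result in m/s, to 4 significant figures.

Δv_total ≈ 105.2 m/s

r₁ = 203.8 km = 2.038×10⁵ m.
r₂ = 968.9 km = 9.689×10⁵ m.
Transfer ellipse a_t = (r₁ + r₂)/2 = 5.864×10⁵ m.
At r₁: circular v_c1 = √(μ/r₁) = 222.1 m/s; transfer-periapsis v_p = √[μ(2/r₁ − 1/a_t)] = 285.5 m/s.
Δv₁ = v_p − v_c1 = 63.39 m/s.
At r₂: circular v_c2 = √(μ/r₂) = 101.8 m/s; transfer-apoapsis v_a = √[μ(2/r₂ − 1/a_t)] = 60.04 m/s.
Δv₂ = v_c2 − v_a = 41.80 m/s.
Total Δv = Δv₁ + Δv₂ = 105.2 m/s.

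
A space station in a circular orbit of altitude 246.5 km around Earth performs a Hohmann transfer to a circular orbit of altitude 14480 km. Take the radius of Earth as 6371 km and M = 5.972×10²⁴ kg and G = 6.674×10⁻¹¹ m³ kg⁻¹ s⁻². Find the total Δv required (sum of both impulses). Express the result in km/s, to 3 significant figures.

μ = GM = 6.674×10⁻¹¹ × 5.972×10²⁴ = 3.986×10¹⁴ m³/s².
r₁ = 6371 + 246.5 = 6617.5 km = 6.6175×10⁶ m.
r₂ = 6371 + 14480 = 20851 km = 2.0851×10⁷ m.
Transfer ellipse a_t = (r₁ + r₂)/2 = 1.373×10⁷ m.
At r₁: circular v_c1 = √(μ/r₁) = 7761 m/s; transfer-perigee v_p = √[μ(2/r₁ − 1/a_t)] = 9562 m/s.
Δv₁ = v_p − v_c1 = 1802 m/s.
At r₂: circular v_c2 = √(μ/r₂) = 4372 m/s; transfer-apogee v_a = √[μ(2/r₂ − 1/a_t)] = 3035 m/s.
Δv₂ = v_c2 − v_a = 1337 m/s.
Total Δv = Δv₁ + Δv₂ = 3139 m/s = 3.139 km/s.

Δv_total ≈ 3.14 km/s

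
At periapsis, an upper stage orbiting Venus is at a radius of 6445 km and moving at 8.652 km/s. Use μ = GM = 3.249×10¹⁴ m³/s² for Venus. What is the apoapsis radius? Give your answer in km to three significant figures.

apoapsis radius ≈ 18600 km

r_p = 6.445×10⁶ m.
Specific energy ε = v²/2 − μ/r = -1.298×10⁷ J/kg, so a = −μ/(2ε) = 1.251×10⁷ m.
The apsides satisfy r_p + r_a = 2a, so the apoapsis radius is 2a − r_p = 1.858×10⁷ m = 18581 km.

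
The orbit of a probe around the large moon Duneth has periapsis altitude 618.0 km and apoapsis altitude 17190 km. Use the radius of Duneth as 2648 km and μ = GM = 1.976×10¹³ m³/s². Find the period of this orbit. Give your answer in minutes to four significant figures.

T ≈ 925.0 minutes

r_p = 2648 + 618.0 = 3266.0 km = 3.2660×10⁶ m.
r_a = 2648 + 17190 = 19838 km = 1.9838×10⁷ m.
Semi-major axis a = (r_p + r_a)/2 = (3266.0 + 19838)/2 = 11552 km = 1.155×10⁷ m.
By Kepler's third law T = 2π√(a³/μ) = 2π × 8.833×10³ = 5.550×10⁴ s.
= 925.0 minutes.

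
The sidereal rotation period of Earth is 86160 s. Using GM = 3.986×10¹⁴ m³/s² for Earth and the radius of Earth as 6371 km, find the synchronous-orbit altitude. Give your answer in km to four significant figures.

h_sync ≈ 35790 km

A synchronous orbit has period T, so by Kepler's third law a = (μT²/4π²)^(1/3).
μT²/4π² = 3.986×10¹⁴ × (8.616×10⁴)² / 39.48 = 7.495×10²² m³.
a = 4.216×10⁷ m = 42163 km.
Altitude h = a − R = 42163 − 6371 = 35792 km.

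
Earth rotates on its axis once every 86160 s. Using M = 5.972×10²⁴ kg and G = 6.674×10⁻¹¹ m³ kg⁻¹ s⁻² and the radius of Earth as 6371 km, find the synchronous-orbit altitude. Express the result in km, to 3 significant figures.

μ = GM = 6.674×10⁻¹¹ × 5.972×10²⁴ = 3.986×10¹⁴ m³/s².
A synchronous orbit has period T, so by Kepler's third law a = (μT²/4π²)^(1/3).
μT²/4π² = 3.986×10¹⁴ × (8.616×10⁴)² / 39.48 = 7.495×10²² m³.
a = 4.216×10⁷ m = 42162 km.
Altitude h = a − R = 42162 − 6371 = 35791 km.

h_sync ≈ 35800 km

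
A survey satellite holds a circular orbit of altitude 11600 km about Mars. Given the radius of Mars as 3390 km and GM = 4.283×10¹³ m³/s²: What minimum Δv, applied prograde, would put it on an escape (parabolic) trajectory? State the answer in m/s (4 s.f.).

r = 3390 + 11600 = 14990 km = 1.4990×10⁷ m.
Circular speed v_c = √(μ/r) = 1690 m/s.
Escape speed v_esc = √(2μ/r) = √2 × v_c = 2390 m/s.
Δv = v_esc − v_c = 700.2 m/s.

Δv ≈ 700.2 m/s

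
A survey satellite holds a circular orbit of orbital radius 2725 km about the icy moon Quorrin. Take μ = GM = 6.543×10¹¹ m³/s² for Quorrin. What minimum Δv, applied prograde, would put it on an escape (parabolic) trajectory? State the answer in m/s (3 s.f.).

Δv ≈ 203 m/s

r = 2725 km = 2.725×10⁶ m.
Circular speed v_c = √(μ/r) = 490.0 m/s.
Escape speed v_esc = √(2μ/r) = √2 × v_c = 693.0 m/s.
Δv = v_esc − v_c = 203.0 m/s.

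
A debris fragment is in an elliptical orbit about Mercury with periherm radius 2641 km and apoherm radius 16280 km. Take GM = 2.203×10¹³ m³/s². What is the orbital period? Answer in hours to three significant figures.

Semi-major axis a = (r_p + r_a)/2 = (2641.0 + 16280)/2 = 9460.5 km = 9.460×10⁶ m.
By Kepler's third law T = 2π√(a³/μ) = 2π × 6.200×10³ = 3.895×10⁴ s.
= 10.82 hours.

T ≈ 10.8 hours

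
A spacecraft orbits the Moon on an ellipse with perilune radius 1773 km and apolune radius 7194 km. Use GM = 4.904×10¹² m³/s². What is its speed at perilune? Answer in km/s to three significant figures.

v ≈ 2.11 km/s

Semi-major axis a = (r_p + r_a)/2 = 4483.5 km = 4.484×10⁶ m.
Vis-viva: v² = μ(2/r − 1/a) = 4.904×10¹² × (1.128×10⁻⁶ − 2.230×10⁻⁷) = 4.438×10⁶ m²/s².
v = 2107 m/s = 2.107 km/s.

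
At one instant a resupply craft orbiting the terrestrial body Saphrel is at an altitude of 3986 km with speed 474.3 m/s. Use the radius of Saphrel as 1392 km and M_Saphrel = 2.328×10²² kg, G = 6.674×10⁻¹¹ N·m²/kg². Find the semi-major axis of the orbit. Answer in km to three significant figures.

a ≈ 4400 km

μ = GM = 6.674×10⁻¹¹ × 2.328×10²² = 1.554×10¹² m³/s².
r = 1392 + 3986 = 5378.0 km = 5.378×10⁶ m.
Specific orbital energy ε = v²/2 − μ/r = (474.3)²/2 − 1.554×10¹²/5.378×10⁶ = -1.764×10⁵ J/kg.
Since ε = −μ/(2a), a = −μ/(2ε) = 4.403×10⁶ m = 4403.4 km.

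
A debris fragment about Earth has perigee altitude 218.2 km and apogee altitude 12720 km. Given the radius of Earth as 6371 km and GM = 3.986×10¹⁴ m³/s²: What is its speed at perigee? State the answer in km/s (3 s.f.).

r_p = 6371 + 218.2 = 6589.2 km = 6.5892×10⁶ m.
r_a = 6371 + 12720 = 19091 km = 1.9091×10⁷ m.
Semi-major axis a = (r_p + r_a)/2 = 12840 km = 1.284×10⁷ m.
Vis-viva: v² = μ(2/r − 1/a) = 3.986×10¹⁴ × (3.035×10⁻⁷ − 7.788×10⁻⁸) = 8.994×10⁷ m²/s².
v = 9484 m/s = 9.484 km/s.

v ≈ 9.48 km/s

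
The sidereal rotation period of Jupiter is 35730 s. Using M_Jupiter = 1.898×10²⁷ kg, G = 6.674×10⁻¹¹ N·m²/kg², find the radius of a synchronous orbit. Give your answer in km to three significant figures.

r_sync ≈ 1.60×10⁵ km

μ = GM = 6.674×10⁻¹¹ × 1.898×10²⁷ = 1.267×10¹⁷ m³/s².
A synchronous orbit has period T, so by Kepler's third law a = (μT²/4π²)^(1/3).
μT²/4π² = 1.267×10¹⁷ × (3.573×10⁴)² / 39.48 = 4.096×10²⁴ m³.
a = 1.600×10⁸ m = 1.6000×10⁵ km.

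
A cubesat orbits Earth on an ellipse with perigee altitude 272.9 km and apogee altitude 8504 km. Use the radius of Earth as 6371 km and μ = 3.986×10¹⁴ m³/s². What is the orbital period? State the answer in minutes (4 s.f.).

r_p = 6371 + 272.9 = 6643.9 km = 6.6439×10⁶ m.
r_a = 6371 + 8504 = 14875 km = 1.4875×10⁷ m.
Semi-major axis a = (r_p + r_a)/2 = (6643.9 + 14875)/2 = 10759 km = 1.076×10⁷ m.
By Kepler's third law T = 2π√(a³/μ) = 2π × 1.768×10³ = 1.111×10⁴ s.
= 185.1 minutes.

T ≈ 185.1 minutes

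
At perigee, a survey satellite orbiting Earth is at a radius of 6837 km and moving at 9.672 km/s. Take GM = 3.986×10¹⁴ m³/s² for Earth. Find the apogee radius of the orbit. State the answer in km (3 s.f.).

apogee radius ≈ 27700 km

r_p = 6.837×10⁶ m.
Specific energy ε = v²/2 − μ/r = -1.153×10⁷ J/kg, so a = −μ/(2ε) = 1.729×10⁷ m.
The apsides satisfy r_p + r_a = 2a, so the apogee radius is 2a − r_p = 2.774×10⁷ m = 27744 km.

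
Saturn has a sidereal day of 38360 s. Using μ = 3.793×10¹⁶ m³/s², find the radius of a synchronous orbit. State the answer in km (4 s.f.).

r_sync ≈ 1.122×10⁵ km

A synchronous orbit has period T, so by Kepler's third law a = (μT²/4π²)^(1/3).
μT²/4π² = 3.793×10¹⁶ × (3.836×10⁴)² / 39.48 = 1.414×10²⁴ m³.
a = 1.122×10⁸ m = 1.1223×10⁵ km.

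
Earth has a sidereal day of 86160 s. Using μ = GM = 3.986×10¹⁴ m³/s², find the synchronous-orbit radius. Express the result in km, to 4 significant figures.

r_sync ≈ 42160 km

A synchronous orbit has period T, so by Kepler's third law a = (μT²/4π²)^(1/3).
μT²/4π² = 3.986×10¹⁴ × (8.616×10⁴)² / 39.48 = 7.495×10²² m³.
a = 4.216×10⁷ m = 42163 km.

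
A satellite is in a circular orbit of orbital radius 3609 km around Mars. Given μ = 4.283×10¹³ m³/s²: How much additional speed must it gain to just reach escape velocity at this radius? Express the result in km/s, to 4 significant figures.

r = 3609 km = 3.609×10⁶ m.
Circular speed v_c = √(μ/r) = 3445 m/s.
Escape speed v_esc = √(2μ/r) = √2 × v_c = 4872 m/s.
Δv = v_esc − v_c = 1427 m/s = 1.427 km/s.

Δv ≈ 1.427 km/s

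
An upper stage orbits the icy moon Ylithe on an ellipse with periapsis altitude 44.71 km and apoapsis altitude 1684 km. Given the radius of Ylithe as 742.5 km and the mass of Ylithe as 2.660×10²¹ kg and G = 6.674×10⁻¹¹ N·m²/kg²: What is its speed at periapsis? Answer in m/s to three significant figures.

v ≈ 584 m/s

μ = GM = 6.674×10⁻¹¹ × 2.660×10²¹ = 1.775×10¹¹ m³/s².
r_p = 742.5 + 44.71 = 787.21 km = 7.8721×10⁵ m.
r_a = 742.5 + 1684 = 2426.5 km = 2.4265×10⁶ m.
Semi-major axis a = (r_p + r_a)/2 = 1606.9 km = 1.607×10⁶ m.
Vis-viva: v² = μ(2/r − 1/a) = 1.775×10¹¹ × (2.541×10⁻⁶ − 6.223×10⁻⁷) = 3.405×10⁵ m²/s².
v = 583.6 m/s.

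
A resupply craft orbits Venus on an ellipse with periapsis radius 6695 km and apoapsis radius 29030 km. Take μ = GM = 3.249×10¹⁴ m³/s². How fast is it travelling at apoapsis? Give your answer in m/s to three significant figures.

v ≈ 2050 m/s

Semi-major axis a = (r_p + r_a)/2 = 17862 km = 1.786×10⁷ m.
Vis-viva: v² = μ(2/r − 1/a) = 3.249×10¹⁴ × (6.889×10⁻⁸ − 5.598×10⁻⁸) = 4.195×10⁶ m²/s².
v = 2048 m/s.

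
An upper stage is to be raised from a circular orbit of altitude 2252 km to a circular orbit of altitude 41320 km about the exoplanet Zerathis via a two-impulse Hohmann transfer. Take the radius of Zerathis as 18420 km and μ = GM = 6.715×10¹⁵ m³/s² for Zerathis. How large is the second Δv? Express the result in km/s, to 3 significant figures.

Δv ≈ 3.00 km/s

r₁ = 18420 + 2252 = 20672 km = 2.0672×10⁷ m.
r₂ = 18420 + 41320 = 59740 km = 5.9740×10⁷ m.
Transfer ellipse a_t = (r₁ + r₂)/2 = 4.021×10⁷ m.
At r₁: circular v_c1 = √(μ/r₁) = 18020 m/s; transfer-periapsis v_p = √[μ(2/r₁ − 1/a_t)] = 21970 m/s.
At r₂: circular v_c2 = √(μ/r₂) = 10600 m/s; transfer-apoapsis v_a = √[μ(2/r₂ − 1/a_t)] = 7602 m/s.
Δv₂ = v_c2 − v_a = 3000 m/s.
= 3.000 km/s.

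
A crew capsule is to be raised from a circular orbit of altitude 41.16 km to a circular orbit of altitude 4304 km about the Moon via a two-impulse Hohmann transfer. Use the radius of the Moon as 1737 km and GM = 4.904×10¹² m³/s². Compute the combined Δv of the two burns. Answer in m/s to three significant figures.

r₁ = 1737 + 41.16 = 1778.2 km = 1.7782×10⁶ m.
r₂ = 1737 + 4304 = 6041.0 km = 6.0410×10⁶ m.
Transfer ellipse a_t = (r₁ + r₂)/2 = 3.910×10⁶ m.
At r₁: circular v_c1 = √(μ/r₁) = 1661 m/s; transfer-perilune v_p = √[μ(2/r₁ − 1/a_t)] = 2064 m/s.
Δv₁ = v_p − v_c1 = 403.6 m/s.
At r₂: circular v_c2 = √(μ/r₂) = 901.0 m/s; transfer-apolune v_a = √[μ(2/r₂ − 1/a_t)] = 607.6 m/s.
Δv₂ = v_c2 − v_a = 293.4 m/s.
Total Δv = Δv₁ + Δv₂ = 697.0 m/s.

Δv_total ≈ 697 m/s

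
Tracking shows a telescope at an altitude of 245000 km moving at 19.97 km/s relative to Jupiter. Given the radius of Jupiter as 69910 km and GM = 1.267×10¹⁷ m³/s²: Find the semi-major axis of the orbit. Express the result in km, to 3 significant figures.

r = 69910 + 245000 = 3.1491×10⁵ km = 3.149×10⁸ m.
Specific orbital energy ε = v²/2 − μ/r = (19970)²/2 − 1.267×10¹⁷/3.149×10⁸ = -2.029×10⁸ J/kg.
Since ε = −μ/(2a), a = −μ/(2ε) = 3.122×10⁸ m = 3.1217×10⁵ km.

a ≈ 3.12×10⁵ km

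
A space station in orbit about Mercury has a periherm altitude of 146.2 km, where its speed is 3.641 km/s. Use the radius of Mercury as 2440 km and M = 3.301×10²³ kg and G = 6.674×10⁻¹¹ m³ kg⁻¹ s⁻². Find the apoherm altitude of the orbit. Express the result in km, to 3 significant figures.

μ = GM = 6.674×10⁻¹¹ × 3.301×10²³ = 2.203×10¹³ m³/s².
r_p = 2440 + 146.2 = 2586.2 km = 2.586×10⁶ m.
Specific energy ε = v²/2 − μ/r = -1.890×10⁶ J/kg, so a = −μ/(2ε) = 5.828×10⁶ m.
The apsides satisfy r_p + r_a = 2a, so the apoherm radius is 2a − r_p = 9.069×10⁶ m = 9069.2 km.
Apoherm altitude = 9069.2 − 2440 = 6629.2 km.

apoherm altitude ≈ 6630 km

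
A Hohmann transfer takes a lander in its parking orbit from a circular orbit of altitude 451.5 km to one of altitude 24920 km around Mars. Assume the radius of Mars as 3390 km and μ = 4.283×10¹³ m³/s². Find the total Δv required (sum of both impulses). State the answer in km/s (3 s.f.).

Δv_total ≈ 1.72 km/s

r₁ = 3390 + 451.5 = 3841.5 km = 3.8415×10⁶ m.
r₂ = 3390 + 24920 = 28310 km = 2.8310×10⁷ m.
Transfer ellipse a_t = (r₁ + r₂)/2 = 1.608×10⁷ m.
At r₁: circular v_c1 = √(μ/r₁) = 3339 m/s; transfer-periapsis v_p = √[μ(2/r₁ − 1/a_t)] = 4431 m/s.
Δv₁ = v_p − v_c1 = 1092 m/s.
At r₂: circular v_c2 = √(μ/r₂) = 1230 m/s; transfer-apoapsis v_a = √[μ(2/r₂ − 1/a_t)] = 601.3 m/s.
Δv₂ = v_c2 − v_a = 628.7 m/s.
Total Δv = Δv₁ + Δv₂ = 1721 m/s = 1.721 km/s.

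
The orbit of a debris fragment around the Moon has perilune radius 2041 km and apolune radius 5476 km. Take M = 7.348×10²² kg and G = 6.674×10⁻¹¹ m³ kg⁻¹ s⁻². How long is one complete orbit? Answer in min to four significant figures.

T ≈ 344.6 min

μ = GM = 6.674×10⁻¹¹ × 7.348×10²² = 4.904×10¹² m³/s².
Semi-major axis a = (r_p + r_a)/2 = (2041.0 + 5476.0)/2 = 3758.5 km = 3.758×10⁶ m.
By Kepler's third law T = 2π√(a³/μ) = 2π × 3.290×10³ = 2.067×10⁴ s.
= 344.6 min.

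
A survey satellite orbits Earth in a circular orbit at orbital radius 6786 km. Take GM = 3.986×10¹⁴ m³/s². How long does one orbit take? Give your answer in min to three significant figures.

r = 6786 km = 6.786×10⁶ m.
Kepler's third law: T = 2π√(r³/μ) = 2π√((6.786×10⁶)³ / 3.986×10¹⁴).
r³/μ = 7.840×10⁵ s², so T = 2π × 8.854×10² = 5.563×10³ s.
Converting: 5.563×10³ s ÷ 60.00 = 92.72 min.

T ≈ 92.7 min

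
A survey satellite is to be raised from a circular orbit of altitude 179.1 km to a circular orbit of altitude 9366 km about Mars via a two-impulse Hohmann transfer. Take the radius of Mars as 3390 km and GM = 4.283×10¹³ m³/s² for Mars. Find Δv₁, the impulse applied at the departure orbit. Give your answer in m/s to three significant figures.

r₁ = 3390 + 179.1 = 3569.1 km = 3.5691×10⁶ m.
r₂ = 3390 + 9366 = 12756 km = 1.2756×10⁷ m.
Transfer ellipse a_t = (r₁ + r₂)/2 = 8.163×10⁶ m.
At r₁: circular v_c1 = √(μ/r₁) = 3464 m/s; transfer-periapsis v_p = √[μ(2/r₁ − 1/a_t)] = 4331 m/s.
Δv₁ = v_p − v_c1 = 866.4 m/s.

Δv ≈ 866 m/s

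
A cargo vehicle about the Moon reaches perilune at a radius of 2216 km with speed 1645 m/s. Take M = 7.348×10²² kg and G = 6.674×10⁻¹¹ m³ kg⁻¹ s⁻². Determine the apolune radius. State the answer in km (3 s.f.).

apolune radius ≈ 3490 km

μ = GM = 6.674×10⁻¹¹ × 7.348×10²² = 4.904×10¹² m³/s².
r_p = 2.216×10⁶ m.
Specific energy ε = v²/2 − μ/r = -8.600×10⁵ J/kg, so a = −μ/(2ε) = 2.851×10⁶ m.
The apsides satisfy r_p + r_a = 2a, so the apolune radius is 2a − r_p = 3.486×10⁶ m = 3486.3 km.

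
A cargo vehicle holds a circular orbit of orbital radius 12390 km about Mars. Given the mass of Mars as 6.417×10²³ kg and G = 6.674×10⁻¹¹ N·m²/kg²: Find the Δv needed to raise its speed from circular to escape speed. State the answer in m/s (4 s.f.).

μ = GM = 6.674×10⁻¹¹ × 6.417×10²³ = 4.283×10¹³ m³/s².
r = 12390 km = 1.239×10⁷ m.
Circular speed v_c = √(μ/r) = 1859 m/s.
Escape speed v_esc = √(2μ/r) = √2 × v_c = 2629 m/s.
Δv = v_esc − v_c = 770.1 m/s.

Δv ≈ 770.1 m/s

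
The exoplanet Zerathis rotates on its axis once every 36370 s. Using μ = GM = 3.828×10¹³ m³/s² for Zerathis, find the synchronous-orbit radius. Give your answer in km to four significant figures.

r_sync ≈ 10870 km

A synchronous orbit has period T, so by Kepler's third law a = (μT²/4π²)^(1/3).
μT²/4π² = 3.828×10¹³ × (3.637×10⁴)² / 39.48 = 1.283×10²¹ m³.
a = 1.087×10⁷ m = 10865 km.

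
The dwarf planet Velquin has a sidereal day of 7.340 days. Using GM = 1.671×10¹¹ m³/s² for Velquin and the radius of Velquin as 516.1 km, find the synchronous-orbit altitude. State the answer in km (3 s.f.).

T = 7.340 days = 6.342×10⁵ s.
A synchronous orbit has period T, so by Kepler's third law a = (μT²/4π²)^(1/3).
μT²/4π² = 1.671×10¹¹ × (6.342×10⁵)² / 39.48 = 1.702×10²¹ m³.
a = 1.194×10⁷ m = 11940 km.
Altitude h = a − R = 11940 − 516.1 = 11424 km.

h_sync ≈ 11400 km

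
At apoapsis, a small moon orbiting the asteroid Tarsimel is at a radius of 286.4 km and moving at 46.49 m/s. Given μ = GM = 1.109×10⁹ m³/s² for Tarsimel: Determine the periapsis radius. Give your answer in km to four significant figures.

periapsis radius ≈ 110.9 km

r_a = 2.864×10⁵ m.
Specific energy ε = v²/2 − μ/r = -2.792×10³ J/kg, so a = −μ/(2ε) = 1.986×10⁵ m.
The apsides satisfy r_p + r_a = 2a, so the periapsis radius is 2a − r_a = 1.109×10⁵ m = 110.87 km.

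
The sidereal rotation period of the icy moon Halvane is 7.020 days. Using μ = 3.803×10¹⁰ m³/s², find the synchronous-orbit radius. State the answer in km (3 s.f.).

T = 7.020 days = 6.065×10⁵ s.
A synchronous orbit has period T, so by Kepler's third law a = (μT²/4π²)^(1/3).
μT²/4π² = 3.803×10¹⁰ × (6.065×10⁵)² / 39.48 = 3.544×10²⁰ m³.
a = 7.077×10⁶ m = 7076.6 km.

r_sync ≈ 7080 km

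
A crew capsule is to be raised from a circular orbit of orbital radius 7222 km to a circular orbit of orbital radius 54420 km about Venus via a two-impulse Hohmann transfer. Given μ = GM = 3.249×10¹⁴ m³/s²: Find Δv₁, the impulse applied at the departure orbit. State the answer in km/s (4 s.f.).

Δv ≈ 2.205 km/s

r₁ = 7222 km = 7.222×10⁶ m.
r₂ = 54420 km = 5.442×10⁷ m.
Transfer ellipse a_t = (r₁ + r₂)/2 = 3.082×10⁷ m.
At r₁: circular v_c1 = √(μ/r₁) = 6707 m/s; transfer-periapsis v_p = √[μ(2/r₁ − 1/a_t)] = 8913 m/s.
Δv₁ = v_p − v_c1 = 2205 m/s.
= 2.205 km/s.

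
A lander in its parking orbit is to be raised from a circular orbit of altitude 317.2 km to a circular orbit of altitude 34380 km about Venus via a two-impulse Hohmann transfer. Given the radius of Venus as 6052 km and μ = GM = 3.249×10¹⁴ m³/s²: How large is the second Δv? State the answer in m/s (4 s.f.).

r₁ = 6052 + 317.2 = 6369.2 km = 6.3692×10⁶ m.
r₂ = 6052 + 34380 = 40432 km = 4.0432×10⁷ m.
Transfer ellipse a_t = (r₁ + r₂)/2 = 2.340×10⁷ m.
At r₁: circular v_c1 = √(μ/r₁) = 7142 m/s; transfer-periapsis v_p = √[μ(2/r₁ − 1/a_t)] = 9388 m/s.
At r₂: circular v_c2 = √(μ/r₂) = 2835 m/s; transfer-apoapsis v_a = √[μ(2/r₂ − 1/a_t)] = 1479 m/s.
Δv₂ = v_c2 − v_a = 1356 m/s.

Δv ≈ 1356 m/s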